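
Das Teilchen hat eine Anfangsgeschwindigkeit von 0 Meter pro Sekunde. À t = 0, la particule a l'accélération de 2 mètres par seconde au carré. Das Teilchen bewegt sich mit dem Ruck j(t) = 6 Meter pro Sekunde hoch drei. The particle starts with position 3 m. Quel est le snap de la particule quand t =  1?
Pour résoudre ceci, nous devons prendre 1 dérivée de notre équation du jerk j(t) = 6. En prenant d/dt de j(t), nous trouvons s(t) = 0. En utilisant s(t) = 0 et en substituant t = 1, nous trouvons s = 0.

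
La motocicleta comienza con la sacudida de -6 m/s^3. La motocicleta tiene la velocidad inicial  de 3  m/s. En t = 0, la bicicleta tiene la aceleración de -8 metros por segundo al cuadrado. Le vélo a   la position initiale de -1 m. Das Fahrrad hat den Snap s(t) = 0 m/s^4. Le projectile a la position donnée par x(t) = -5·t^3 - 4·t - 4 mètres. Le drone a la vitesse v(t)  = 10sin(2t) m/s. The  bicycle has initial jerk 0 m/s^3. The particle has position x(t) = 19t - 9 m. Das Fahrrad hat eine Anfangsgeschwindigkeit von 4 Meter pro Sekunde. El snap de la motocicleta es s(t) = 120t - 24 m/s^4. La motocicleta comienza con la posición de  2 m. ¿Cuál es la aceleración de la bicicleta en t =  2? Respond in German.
Ausgehend von dem Snap s(t) = 0, nehmen wir 2 Integrale. Die Stammfunktion von dem Snap ist der Ruck. Mit j(0) = 0 erhalten wir j(t) = 0. Das Integral von dem Ruck, mit a(0) = -8, ergibt die Beschleunigung: a(t) = -8. Aus der Gleichung für die Beschleunigung a(t) = -8, setzen wir t = 2 ein und erhalten a = -8.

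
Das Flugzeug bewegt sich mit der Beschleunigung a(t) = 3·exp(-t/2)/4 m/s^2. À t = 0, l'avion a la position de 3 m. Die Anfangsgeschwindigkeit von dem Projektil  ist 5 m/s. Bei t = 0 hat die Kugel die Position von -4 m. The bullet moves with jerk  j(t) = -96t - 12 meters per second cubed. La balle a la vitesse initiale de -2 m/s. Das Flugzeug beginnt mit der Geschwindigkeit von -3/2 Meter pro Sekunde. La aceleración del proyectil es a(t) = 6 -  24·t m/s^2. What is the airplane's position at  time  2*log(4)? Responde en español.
Necesitamos integrar nuestra ecuación de la aceleración a(t) = 3·exp(-t/2)/4 2 veces. La integral de la aceleración es la velocidad. Usando v(0) = -3/2, obtenemos v(t) = -3·exp(-t/2)/2. La antiderivada de la velocidad, con x(0) = 3, da la posición: x(t) = 3·exp(-t/2). Usando x(t) = 3·exp(-t/2) y sustituyendo t = 2*log(4), encontramos x = 3/4.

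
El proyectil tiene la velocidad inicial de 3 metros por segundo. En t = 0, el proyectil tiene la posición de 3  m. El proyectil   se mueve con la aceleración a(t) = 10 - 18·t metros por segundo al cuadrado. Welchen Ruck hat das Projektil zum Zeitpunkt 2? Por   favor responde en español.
Para resolver esto, necesitamos tomar 1 derivada de nuestra ecuación de la aceleración a(t) = 10 - 18·t. La derivada de la aceleración da la sacudida: j(t) = -18. De la ecuación de la sacudida j(t) = -18, sustituimos t = 2 para obtener j = -18.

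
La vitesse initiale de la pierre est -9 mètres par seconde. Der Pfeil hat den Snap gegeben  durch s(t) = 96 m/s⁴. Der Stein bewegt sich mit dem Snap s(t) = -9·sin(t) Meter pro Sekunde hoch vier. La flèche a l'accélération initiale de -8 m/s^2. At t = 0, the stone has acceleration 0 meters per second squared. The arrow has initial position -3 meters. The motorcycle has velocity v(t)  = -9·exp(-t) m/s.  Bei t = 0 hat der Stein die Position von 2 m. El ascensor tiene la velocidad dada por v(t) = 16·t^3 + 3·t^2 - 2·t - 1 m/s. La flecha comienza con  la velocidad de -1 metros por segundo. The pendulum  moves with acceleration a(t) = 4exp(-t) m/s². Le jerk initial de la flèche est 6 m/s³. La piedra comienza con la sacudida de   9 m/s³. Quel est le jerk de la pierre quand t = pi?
Pour résoudre ceci, nous devons prendre 1 intégrale de notre équation du snap s(t) = -9·sin(t). L'intégrale du snap est le jerk. En utilisant j(0) = 9, nous obtenons j(t) = 9·cos(t). De l'équation du jerk j(t) = 9·cos(t), nous substituons t = pi pour obtenir j = -9.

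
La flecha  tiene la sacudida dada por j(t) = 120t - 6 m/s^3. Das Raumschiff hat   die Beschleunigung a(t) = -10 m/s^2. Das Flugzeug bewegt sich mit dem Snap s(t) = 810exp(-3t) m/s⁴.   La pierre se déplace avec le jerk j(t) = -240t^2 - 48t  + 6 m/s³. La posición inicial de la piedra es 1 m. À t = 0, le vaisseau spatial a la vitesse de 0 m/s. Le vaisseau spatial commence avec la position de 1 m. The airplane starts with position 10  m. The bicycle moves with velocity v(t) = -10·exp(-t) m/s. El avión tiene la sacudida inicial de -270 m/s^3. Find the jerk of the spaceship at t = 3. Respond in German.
Um dies zu lösen, müssen wir 1 Ableitung unserer Gleichung für die Beschleunigung a(t) = -10 nehmen. Die Ableitung von der Beschleunigung ergibt den Ruck: j(t) = 0. Wir haben den Ruck j(t) = 0. Durch Einsetzen von t = 3: j(3) = 0.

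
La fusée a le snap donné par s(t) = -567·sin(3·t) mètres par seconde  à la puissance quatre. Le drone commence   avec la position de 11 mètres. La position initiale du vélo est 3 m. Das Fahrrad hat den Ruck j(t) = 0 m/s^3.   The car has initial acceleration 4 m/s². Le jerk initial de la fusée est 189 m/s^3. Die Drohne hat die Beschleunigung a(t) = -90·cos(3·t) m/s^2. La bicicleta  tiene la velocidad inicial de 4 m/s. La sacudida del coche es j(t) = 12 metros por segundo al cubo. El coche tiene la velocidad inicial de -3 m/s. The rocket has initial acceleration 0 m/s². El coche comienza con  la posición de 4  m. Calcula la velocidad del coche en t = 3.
Para resolver esto, necesitamos tomar 2 integrales de nuestra ecuación de la sacudida j(t) = 12. La integral de la sacudida, con a(0) = 4, da la aceleración: a(t) = 12·t + 4. Integrando la aceleración y usando la condición inicial v(0) = -3, obtenemos v(t) = 6·t^2 + 4·t - 3. Usando v(t) = 6·t^2 + 4·t - 3 y sustituyendo t = 3, encontramos v = 63.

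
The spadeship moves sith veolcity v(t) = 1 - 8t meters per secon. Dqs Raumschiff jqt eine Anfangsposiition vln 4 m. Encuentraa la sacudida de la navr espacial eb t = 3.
Para resolver esto, necesitamos tomar 2 derivadas de nuestra ecuación de la velocidad v(t) = 1 - 8·t. La derivada de la velocidad da la aceleración: a(t) = -8. La derivada de la aceleración da la sacudida: j(t) = 0. De la ecuación de la sacudida j(t) = 0, sustituimos t = 3 para obtener j = 0.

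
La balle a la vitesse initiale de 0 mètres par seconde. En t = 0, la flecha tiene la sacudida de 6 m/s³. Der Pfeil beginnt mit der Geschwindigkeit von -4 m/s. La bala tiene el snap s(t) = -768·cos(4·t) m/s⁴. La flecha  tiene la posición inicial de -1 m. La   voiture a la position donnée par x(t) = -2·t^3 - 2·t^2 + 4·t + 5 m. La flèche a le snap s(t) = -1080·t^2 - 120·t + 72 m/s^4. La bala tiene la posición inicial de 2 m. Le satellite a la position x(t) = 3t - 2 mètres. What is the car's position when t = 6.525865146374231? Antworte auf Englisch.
Using x(t) = -2·t^3 - 2·t^2 + 4·t + 5 and substituting t = 6.525865146374231, we find x = -609.903311671642.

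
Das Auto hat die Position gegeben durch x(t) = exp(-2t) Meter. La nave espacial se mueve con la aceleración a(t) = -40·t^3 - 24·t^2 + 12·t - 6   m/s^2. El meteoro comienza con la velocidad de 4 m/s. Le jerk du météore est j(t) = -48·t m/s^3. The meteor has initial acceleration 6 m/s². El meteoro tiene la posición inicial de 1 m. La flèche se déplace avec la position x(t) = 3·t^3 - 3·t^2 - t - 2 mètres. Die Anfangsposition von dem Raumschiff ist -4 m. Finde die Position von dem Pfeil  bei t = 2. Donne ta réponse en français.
En utilisant x(t) = 3·t^3 - 3·t^2 - t - 2 et en substituant t = 2, nous trouvons x = 8.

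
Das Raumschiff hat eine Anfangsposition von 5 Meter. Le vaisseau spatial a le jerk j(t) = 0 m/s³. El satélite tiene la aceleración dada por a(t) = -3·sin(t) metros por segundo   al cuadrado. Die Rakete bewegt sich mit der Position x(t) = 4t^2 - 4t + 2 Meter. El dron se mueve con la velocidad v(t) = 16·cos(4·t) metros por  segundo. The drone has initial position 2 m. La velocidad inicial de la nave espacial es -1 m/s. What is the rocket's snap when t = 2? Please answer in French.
En partant de la position x(t) = 4·t^2 - 4·t + 2, nous prenons 4 dérivées. En dérivant la position, nous obtenons la vitesse: v(t) = 8·t - 4. La dérivée de la vitesse donne l'accélération: a(t) = 8. La dérivée de l'accélération donne le jerk: j(t) = 0. En dérivant le jerk, nous obtenons le snap: s(t) = 0. En utilisant s(t) = 0 et en substituant t = 2, nous trouvons s = 0.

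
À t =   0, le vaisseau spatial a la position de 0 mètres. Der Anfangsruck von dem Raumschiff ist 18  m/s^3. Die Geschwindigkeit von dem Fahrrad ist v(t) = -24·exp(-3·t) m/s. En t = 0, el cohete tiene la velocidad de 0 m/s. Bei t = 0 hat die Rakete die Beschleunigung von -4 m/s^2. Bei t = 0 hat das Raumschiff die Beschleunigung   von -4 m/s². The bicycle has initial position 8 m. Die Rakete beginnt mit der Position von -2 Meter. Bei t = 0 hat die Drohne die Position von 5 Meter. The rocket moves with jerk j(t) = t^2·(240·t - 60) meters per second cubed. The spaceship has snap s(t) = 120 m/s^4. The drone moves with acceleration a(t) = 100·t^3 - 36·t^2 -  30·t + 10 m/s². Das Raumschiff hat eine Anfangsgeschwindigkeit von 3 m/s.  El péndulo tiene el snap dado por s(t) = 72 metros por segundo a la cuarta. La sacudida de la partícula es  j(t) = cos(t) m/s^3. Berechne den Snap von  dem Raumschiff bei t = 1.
Wir haben den Snap s(t) = 120. Durch Einsetzen von t = 1: s(1) = 120.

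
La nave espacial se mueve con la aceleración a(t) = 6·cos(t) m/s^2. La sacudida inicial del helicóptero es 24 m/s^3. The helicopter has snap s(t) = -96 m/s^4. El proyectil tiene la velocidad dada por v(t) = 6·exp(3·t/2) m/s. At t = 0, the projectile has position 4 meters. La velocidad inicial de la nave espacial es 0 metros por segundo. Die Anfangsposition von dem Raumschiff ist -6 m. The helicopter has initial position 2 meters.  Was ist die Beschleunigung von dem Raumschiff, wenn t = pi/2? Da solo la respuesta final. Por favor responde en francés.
La réponse est 0.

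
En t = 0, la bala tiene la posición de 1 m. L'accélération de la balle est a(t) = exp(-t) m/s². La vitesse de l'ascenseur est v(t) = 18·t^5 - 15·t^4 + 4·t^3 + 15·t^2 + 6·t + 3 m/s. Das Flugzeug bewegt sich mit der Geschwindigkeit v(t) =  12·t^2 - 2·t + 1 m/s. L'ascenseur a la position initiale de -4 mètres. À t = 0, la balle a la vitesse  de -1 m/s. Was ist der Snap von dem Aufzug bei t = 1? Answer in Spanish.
Para resolver esto, necesitamos tomar 3 derivadas de nuestra ecuación de la velocidad v(t) = 18·t^5 - 15·t^4 + 4·t^3 + 15·t^2 + 6·t + 3. Tomando d/dt de v(t), encontramos a(t) = 90·t^4 - 60·t^3 + 12·t^2 + 30·t + 6. La derivada de la aceleración da la sacudida: j(t) = 360·t^3 - 180·t^2 + 24·t + 30. Derivando la sacudida, obtenemos el snap: s(t) = 1080·t^2 - 360·t + 24. De la ecuación del snap s(t) = 1080·t^2 - 360·t + 24, sustituimos t = 1 para obtener s = 744.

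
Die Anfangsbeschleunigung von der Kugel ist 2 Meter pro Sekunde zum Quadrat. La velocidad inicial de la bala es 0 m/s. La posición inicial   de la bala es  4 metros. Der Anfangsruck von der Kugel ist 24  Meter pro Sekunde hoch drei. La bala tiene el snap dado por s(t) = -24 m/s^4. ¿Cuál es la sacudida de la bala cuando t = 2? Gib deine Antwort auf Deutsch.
Wir müssen die Stammfunktion unserer Gleichung für den Snap s(t) = -24 1-mal finden. Das Integral von dem Snap, mit j(0) = 24, ergibt den Ruck: j(t) = 24 - 24·t. Aus der Gleichung für den Ruck j(t) = 24 - 24·t, setzen wir t = 2 ein und erhalten j = -24.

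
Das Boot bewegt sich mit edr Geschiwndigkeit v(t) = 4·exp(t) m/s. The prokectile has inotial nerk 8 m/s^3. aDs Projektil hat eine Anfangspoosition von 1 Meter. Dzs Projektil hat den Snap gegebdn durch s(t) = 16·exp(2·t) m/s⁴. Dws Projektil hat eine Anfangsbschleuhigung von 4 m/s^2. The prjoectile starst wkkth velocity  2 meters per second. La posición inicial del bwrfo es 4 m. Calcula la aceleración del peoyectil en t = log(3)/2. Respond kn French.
Nous devons intégrer notre équation du snap s(t) = 16·exp(2·t) 2 fois. En intégrant le snap et en utilisant la condition initiale j(0) = 8, nous obtenons j(t) = 8·exp(2·t). En prenant ∫j(t)dt et en appliquant a(0) = 4, nous trouvons a(t) = 4·exp(2·t). De l'équation de l'accélération a(t) = 4·exp(2·t), nous substituons t = log(3)/2 pour obtenir a = 12.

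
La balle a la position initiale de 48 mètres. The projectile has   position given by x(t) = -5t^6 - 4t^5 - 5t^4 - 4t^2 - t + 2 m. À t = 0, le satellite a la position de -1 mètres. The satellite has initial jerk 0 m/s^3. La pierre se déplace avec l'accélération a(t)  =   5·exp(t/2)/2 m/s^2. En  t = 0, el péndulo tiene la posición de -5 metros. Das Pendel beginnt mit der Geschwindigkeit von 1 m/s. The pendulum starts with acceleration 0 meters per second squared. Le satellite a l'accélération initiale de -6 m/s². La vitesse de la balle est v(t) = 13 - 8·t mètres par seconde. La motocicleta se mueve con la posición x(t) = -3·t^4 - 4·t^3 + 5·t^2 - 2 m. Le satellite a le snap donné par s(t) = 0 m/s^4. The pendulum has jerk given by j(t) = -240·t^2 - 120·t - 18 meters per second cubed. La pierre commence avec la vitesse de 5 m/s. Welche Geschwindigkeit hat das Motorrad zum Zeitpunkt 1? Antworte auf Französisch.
Nous devons dériver notre équation de la position x(t) = -3·t^4 - 4·t^3 + 5·t^2 - 2 1 fois. La dérivée de la position donne la vitesse: v(t) = -12·t^3 - 12·t^2 + 10·t. Nous avons la vitesse v(t) = -12·t^3 - 12·t^2 + 10·t. En substituant t = 1: v(1) = -14.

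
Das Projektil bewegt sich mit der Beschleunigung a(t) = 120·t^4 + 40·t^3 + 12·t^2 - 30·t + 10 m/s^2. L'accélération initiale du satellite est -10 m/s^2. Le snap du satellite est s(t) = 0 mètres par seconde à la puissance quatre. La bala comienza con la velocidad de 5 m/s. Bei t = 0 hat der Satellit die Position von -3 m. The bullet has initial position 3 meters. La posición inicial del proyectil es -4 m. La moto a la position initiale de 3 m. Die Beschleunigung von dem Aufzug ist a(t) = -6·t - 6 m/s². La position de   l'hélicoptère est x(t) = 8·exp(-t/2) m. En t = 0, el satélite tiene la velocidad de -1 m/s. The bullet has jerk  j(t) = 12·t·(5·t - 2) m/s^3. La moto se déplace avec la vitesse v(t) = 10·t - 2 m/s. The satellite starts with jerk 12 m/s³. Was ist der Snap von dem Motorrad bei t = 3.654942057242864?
Wir müssen unsere Gleichung für die Geschwindigkeit v(t) = 10·t - 2 3-mal ableiten. Die Ableitung von der Geschwindigkeit ergibt die Beschleunigung: a(t) = 10. Durch Ableiten von der Beschleunigung erhalten wir den Ruck: j(t) = 0. Die Ableitung von dem Ruck ergibt den Snap: s(t) = 0. Mit s(t) = 0 und Einsetzen von t = 3.654942057242864, finden wir s = 0.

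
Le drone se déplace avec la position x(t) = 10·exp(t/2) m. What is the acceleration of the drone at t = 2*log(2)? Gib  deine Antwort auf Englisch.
To solve this, we need to take 2 derivatives of our position equation x(t) = 10·exp(t/2). Taking d/dt of x(t), we find v(t) = 5·exp(t/2). Taking d/dt of v(t), we find a(t) = 5·exp(t/2)/2. From the given acceleration equation a(t) = 5·exp(t/2)/2, we substitute t = 2*log(2) to get a = 5.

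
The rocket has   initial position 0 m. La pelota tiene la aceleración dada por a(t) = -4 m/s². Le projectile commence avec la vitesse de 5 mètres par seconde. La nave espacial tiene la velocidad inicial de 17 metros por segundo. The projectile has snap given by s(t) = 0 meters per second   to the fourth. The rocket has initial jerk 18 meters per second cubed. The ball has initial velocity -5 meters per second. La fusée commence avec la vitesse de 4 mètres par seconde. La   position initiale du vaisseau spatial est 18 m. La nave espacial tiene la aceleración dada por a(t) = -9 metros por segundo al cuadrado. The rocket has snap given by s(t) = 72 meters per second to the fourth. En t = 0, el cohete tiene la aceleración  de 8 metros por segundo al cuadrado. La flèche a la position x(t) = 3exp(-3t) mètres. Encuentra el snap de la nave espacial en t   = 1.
Debemos derivar nuestra ecuación de la aceleración a(t) = -9 2 veces. Derivando la aceleración, obtenemos la sacudida: j(t) = 0. Derivando la sacudida, obtenemos el snap: s(t) = 0. Tenemos el snap s(t) = 0. Sustituyendo t = 1: s(1) = 0.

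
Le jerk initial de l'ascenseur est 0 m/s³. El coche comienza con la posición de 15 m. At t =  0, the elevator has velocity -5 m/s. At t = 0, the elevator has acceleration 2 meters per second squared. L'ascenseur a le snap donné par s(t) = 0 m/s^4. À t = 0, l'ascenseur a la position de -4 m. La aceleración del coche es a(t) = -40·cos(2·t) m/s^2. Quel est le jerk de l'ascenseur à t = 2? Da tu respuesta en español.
Partiendo del snap s(t) = 0, tomamos 1 antiderivada. Tomando ∫s(t)dt y aplicando j(0) = 0, encontramos j(t) = 0. Tenemos la sacudida j(t) = 0. Sustituyendo t = 2: j(2) = 0.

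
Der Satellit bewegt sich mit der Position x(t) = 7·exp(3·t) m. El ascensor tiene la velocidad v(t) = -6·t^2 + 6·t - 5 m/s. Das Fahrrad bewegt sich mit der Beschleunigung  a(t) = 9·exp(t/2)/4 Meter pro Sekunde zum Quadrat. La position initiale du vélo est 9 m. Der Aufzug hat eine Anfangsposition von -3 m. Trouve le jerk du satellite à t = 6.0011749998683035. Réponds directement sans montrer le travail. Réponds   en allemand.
Die Antwort ist 12453555664.9969.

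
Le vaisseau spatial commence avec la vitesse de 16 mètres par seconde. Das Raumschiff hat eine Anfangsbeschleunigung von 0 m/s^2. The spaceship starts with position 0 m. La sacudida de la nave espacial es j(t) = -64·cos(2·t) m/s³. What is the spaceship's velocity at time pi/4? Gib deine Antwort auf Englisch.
To find the answer, we compute 2 antiderivatives of j(t) = -64·cos(2·t). Integrating jerk and using the initial condition a(0) = 0, we get a(t) = -32·sin(2·t). Integrating acceleration and using the initial condition v(0) = 16, we get v(t) = 16·cos(2·t). From the given velocity equation v(t) = 16·cos(2·t), we substitute t = pi/4 to get v = 0.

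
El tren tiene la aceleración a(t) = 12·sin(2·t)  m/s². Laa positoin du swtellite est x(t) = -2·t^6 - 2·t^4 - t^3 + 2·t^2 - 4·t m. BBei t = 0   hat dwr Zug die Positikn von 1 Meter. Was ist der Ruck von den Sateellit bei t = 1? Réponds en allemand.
Um dies zu lösen, müssen wir 3 Ableitungen unserer Gleichung für die Position x(t) = -2·t^6 - 2·t^4 - t^3 + 2·t^2 - 4·t nehmen. Mit d/dt von x(t) finden wir v(t) = -12·t^5 - 8·t^3 - 3·t^2 + 4·t - 4. Die Ableitung von der Geschwindigkeit ergibt die Beschleunigung: a(t) = -60·t^4 - 24·t^2 - 6·t + 4. Die Ableitung von der Beschleunigung ergibt den Ruck: j(t) = -240·t^3 - 48·t - 6. Wir haben den Ruck j(t) = -240·t^3 - 48·t - 6. Durch Einsetzen von t = 1: j(1) = -294.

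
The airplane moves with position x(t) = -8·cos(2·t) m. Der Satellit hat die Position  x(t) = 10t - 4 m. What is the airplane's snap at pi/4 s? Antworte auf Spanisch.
Debemos derivar nuestra ecuación de la posición x(t) = -8·cos(2·t) 4 veces. La derivada de la posición da la velocidad: v(t) = 16·sin(2·t). Derivando la velocidad, obtenemos la aceleración: a(t) = 32·cos(2·t). La derivada de la aceleración da la sacudida: j(t) = -64·sin(2·t). Derivando la sacudida, obtenemos el snap: s(t) = -128·cos(2·t). De la ecuación del snap s(t) = -128·cos(2·t), sustituimos t = pi/4 para obtener s = 0.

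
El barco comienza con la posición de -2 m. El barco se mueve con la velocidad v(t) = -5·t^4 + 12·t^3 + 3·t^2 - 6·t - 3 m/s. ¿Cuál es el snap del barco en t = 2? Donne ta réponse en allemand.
Wir müssen unsere Gleichung für die Geschwindigkeit v(t) = -5·t^4 + 12·t^3 + 3·t^2 - 6·t - 3 3-mal ableiten. Mit d/dt von v(t) finden wir a(t) = -20·t^3 + 36·t^2 + 6·t - 6. Durch Ableiten von der Beschleunigung erhalten wir den Ruck: j(t) = -60·t^2 + 72·t + 6. Die Ableitung von dem Ruck ergibt den Snap: s(t) = 72 - 120·t. Aus der Gleichung für den Snap s(t) = 72 - 120·t, setzen wir t = 2 ein und erhalten s = -168.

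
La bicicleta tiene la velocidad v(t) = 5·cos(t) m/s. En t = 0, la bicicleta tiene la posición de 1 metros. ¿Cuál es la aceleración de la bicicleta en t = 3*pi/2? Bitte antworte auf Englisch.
Starting from velocity v(t) = 5·cos(t), we take 1 derivative. Taking d/dt of v(t), we find a(t) = -5·sin(t). Using a(t) = -5·sin(t) and substituting t = 3*pi/2, we find a = 5.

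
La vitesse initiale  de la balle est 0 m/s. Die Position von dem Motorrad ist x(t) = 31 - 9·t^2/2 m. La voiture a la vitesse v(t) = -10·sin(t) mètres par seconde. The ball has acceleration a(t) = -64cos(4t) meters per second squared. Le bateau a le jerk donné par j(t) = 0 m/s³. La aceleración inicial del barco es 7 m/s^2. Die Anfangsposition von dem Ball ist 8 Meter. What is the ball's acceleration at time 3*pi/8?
Using a(t) = -64·cos(4·t) and substituting t = 3*pi/8, we find a = 0.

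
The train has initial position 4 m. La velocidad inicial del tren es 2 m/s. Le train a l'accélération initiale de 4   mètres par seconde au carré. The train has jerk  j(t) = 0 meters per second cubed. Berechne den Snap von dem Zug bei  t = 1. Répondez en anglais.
To solve this, we need to take 1 derivative of our jerk equation j(t) = 0. Taking d/dt of j(t), we find s(t) = 0. From the given snap equation s(t) = 0, we substitute t = 1 to get s = 0.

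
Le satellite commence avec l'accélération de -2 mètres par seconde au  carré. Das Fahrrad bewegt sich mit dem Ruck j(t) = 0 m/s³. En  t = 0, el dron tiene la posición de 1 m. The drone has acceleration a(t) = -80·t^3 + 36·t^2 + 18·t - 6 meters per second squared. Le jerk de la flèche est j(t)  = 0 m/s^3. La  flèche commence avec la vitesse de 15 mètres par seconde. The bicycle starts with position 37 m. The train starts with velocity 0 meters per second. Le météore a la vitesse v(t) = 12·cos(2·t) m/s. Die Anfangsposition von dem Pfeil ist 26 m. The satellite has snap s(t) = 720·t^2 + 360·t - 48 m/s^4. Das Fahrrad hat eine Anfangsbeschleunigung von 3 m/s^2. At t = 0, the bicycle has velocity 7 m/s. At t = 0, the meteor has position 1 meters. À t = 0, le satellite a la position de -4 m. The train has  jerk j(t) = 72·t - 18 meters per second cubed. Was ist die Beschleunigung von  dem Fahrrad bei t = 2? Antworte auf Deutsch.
Um dies zu lösen, müssen wir 1 Integral unserer Gleichung für den Ruck j(t) = 0 finden. Die Stammfunktion von dem Ruck ist die Beschleunigung. Mit a(0) = 3 erhalten wir a(t) = 3. Mit a(t) = 3 und Einsetzen von t = 2, finden wir a = 3.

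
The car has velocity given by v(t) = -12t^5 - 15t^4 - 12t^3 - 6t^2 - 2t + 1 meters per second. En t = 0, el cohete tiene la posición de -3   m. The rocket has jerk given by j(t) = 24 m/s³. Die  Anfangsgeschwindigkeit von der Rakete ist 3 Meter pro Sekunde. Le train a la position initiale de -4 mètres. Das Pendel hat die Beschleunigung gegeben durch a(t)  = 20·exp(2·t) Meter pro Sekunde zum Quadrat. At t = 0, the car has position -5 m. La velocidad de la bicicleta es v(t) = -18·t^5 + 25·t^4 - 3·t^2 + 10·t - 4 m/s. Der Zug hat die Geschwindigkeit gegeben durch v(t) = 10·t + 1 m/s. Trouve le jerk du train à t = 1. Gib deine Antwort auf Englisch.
To solve this, we need to take 2 derivatives of our velocity equation v(t) = 10·t + 1. The derivative of velocity gives acceleration: a(t) = 10. The derivative of acceleration gives jerk: j(t) = 0. From the given jerk equation j(t) = 0, we substitute t = 1 to get j = 0.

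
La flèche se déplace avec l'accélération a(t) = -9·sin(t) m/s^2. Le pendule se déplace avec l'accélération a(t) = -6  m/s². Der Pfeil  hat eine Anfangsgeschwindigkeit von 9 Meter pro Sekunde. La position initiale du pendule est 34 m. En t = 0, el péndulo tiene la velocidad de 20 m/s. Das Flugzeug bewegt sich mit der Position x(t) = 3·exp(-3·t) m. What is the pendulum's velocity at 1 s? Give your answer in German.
Um dies zu lösen, müssen wir 1 Stammfunktion unserer Gleichung für die Beschleunigung a(t) = -6 finden. Die Stammfunktion von der Beschleunigung, mit v(0) = 20, ergibt die Geschwindigkeit: v(t) = 20 - 6·t. Mit v(t) = 20 - 6·t und Einsetzen von t = 1, finden wir v = 14.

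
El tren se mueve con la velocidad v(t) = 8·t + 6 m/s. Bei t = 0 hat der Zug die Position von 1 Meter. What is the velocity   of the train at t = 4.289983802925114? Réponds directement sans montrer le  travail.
v(4.289983802925114) = 40.3198704234009.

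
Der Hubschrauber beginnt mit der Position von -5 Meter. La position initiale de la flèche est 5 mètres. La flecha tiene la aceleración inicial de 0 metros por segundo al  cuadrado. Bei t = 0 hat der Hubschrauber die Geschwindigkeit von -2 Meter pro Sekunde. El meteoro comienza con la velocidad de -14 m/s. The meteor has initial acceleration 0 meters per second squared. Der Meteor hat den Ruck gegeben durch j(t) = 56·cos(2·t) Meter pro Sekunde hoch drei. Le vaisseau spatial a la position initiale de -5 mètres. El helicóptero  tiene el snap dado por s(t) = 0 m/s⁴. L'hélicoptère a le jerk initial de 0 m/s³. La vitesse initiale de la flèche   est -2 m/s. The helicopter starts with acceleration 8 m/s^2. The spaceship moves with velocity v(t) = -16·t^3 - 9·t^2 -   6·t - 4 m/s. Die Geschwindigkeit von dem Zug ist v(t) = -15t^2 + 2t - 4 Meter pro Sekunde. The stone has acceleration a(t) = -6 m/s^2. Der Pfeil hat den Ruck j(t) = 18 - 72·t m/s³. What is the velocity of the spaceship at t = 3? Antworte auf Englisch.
From the given velocity equation v(t) = -16·t^3 - 9·t^2 - 6·t - 4, we substitute t = 3 to get v = -535.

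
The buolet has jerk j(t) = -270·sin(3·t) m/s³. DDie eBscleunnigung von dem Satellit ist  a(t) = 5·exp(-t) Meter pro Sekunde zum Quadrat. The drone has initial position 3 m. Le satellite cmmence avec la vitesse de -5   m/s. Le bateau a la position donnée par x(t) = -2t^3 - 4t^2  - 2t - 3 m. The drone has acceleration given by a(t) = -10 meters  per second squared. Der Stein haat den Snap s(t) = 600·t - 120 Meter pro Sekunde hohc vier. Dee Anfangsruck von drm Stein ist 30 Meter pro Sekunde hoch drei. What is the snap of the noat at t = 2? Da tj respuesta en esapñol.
Debemos derivar nuestra ecuación de la posición x(t) = -2·t^3 - 4·t^2 - 2·t - 3 4 veces. Derivando la posición, obtenemos la velocidad: v(t) = -6·t^2 - 8·t - 2. La derivada de la velocidad da la aceleración: a(t) = -12·t - 8. Derivando la aceleración, obtenemos la sacudida: j(t) = -12. Derivando la sacudida, obtenemos el snap: s(t) = 0. Usando s(t) = 0 y sustituyendo t = 2, encontramos s = 0.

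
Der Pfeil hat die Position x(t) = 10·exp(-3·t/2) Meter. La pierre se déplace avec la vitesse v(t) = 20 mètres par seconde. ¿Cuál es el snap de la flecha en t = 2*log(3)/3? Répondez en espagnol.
Para resolver esto, necesitamos tomar 4 derivadas de nuestra ecuación de la posición x(t) = 10·exp(-3·t/2). Derivando la posición, obtenemos la velocidad: v(t) = -15·exp(-3·t/2). Derivando la velocidad, obtenemos la aceleración: a(t) = 45·exp(-3·t/2)/2. Derivando la aceleración, obtenemos la sacudida: j(t) = -135·exp(-3·t/2)/4. La derivada de la sacudida da el snap: s(t) = 405·exp(-3·t/2)/8. Tenemos el snap s(t) = 405·exp(-3·t/2)/8. Sustituyendo t = 2*log(3)/3: s(2*log(3)/3) = 135/8.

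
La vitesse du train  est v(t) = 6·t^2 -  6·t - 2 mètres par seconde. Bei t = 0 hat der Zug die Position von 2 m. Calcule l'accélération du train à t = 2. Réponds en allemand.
Ausgehend von der Geschwindigkeit v(t) = 6·t^2 - 6·t - 2, nehmen wir 1 Ableitung. Mit d/dt von v(t) finden wir a(t) = 12·t - 6. Aus der Gleichung für die Beschleunigung a(t) = 12·t - 6, setzen wir t = 2 ein und erhalten a = 18.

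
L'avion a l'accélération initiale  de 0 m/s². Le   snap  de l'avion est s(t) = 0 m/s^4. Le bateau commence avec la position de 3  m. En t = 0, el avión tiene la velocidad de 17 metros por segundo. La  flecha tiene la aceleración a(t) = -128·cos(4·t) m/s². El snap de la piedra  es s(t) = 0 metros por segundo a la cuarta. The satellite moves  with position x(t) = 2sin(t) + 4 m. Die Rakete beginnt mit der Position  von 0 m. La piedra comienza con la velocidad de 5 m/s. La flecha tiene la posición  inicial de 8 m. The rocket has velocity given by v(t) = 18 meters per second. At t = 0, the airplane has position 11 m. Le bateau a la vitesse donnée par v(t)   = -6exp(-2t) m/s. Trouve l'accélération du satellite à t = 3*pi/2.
Nous devons dériver notre équation de la position x(t) = 2·sin(t) + 4 2 fois. En dérivant la position, nous obtenons la vitesse: v(t) = 2·cos(t). En prenant d/dt de v(t), nous trouvons a(t) = -2·sin(t). En utilisant a(t) = -2·sin(t) et en substituant t = 3*pi/2, nous trouvons a = 2.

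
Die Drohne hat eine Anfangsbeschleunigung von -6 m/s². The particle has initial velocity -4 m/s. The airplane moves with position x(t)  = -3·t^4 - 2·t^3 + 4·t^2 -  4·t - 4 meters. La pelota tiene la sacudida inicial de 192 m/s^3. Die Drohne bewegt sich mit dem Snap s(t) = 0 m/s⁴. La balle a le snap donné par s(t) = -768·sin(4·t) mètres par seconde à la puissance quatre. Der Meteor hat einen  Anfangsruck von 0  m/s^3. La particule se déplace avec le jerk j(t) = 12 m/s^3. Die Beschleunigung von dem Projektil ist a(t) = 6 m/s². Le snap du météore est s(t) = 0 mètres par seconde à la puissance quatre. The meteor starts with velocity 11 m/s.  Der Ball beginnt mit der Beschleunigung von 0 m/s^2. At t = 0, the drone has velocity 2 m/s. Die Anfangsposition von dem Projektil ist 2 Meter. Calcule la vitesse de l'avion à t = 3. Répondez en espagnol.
Partiendo de la posición x(t) = -3·t^4 - 2·t^3 + 4·t^2 - 4·t - 4, tomamos 1 derivada. Tomando d/dt de x(t), encontramos v(t) = -12·t^3 - 6·t^2 + 8·t - 4. Tenemos la velocidad v(t) = -12·t^3 - 6·t^2 + 8·t - 4. Sustituyendo t = 3: v(3) = -358.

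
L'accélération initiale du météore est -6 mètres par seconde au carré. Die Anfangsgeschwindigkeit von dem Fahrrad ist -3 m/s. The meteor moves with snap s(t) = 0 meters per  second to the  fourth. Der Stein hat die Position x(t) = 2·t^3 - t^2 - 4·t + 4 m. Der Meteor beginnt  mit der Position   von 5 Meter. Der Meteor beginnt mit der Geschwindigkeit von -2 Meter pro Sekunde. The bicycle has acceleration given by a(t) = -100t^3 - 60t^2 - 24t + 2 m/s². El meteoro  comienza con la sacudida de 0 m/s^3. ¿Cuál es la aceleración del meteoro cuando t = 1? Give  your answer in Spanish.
Debemos encontrar la integral de nuestra ecuación del snap s(t) = 0 2 veces. Tomando ∫s(t)dt y aplicando j(0) = 0, encontramos j(t) = 0. La integral de la sacudida, con a(0) = -6, da la aceleración: a(t) = -6. Tenemos la aceleración a(t) = -6. Sustituyendo t = 1: a(1) = -6.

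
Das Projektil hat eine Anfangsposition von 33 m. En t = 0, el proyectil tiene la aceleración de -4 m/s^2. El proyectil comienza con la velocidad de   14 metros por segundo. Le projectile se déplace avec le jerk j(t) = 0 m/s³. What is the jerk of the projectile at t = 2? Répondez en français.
Nous avons le jerk j(t) = 0. En substituant t = 2: j(2) = 0.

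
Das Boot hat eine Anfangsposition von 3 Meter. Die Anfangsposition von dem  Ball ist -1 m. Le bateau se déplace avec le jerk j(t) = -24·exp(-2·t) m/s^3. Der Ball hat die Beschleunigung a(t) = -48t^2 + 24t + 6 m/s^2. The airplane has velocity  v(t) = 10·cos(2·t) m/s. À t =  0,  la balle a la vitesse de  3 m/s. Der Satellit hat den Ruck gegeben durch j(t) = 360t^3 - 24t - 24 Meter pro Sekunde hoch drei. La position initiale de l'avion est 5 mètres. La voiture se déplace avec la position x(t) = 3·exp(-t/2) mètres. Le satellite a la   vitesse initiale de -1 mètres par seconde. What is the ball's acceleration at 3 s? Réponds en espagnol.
Tenemos la aceleración a(t) = -48·t^2 + 24·t + 6. Sustituyendo t = 3: a(3) = -354.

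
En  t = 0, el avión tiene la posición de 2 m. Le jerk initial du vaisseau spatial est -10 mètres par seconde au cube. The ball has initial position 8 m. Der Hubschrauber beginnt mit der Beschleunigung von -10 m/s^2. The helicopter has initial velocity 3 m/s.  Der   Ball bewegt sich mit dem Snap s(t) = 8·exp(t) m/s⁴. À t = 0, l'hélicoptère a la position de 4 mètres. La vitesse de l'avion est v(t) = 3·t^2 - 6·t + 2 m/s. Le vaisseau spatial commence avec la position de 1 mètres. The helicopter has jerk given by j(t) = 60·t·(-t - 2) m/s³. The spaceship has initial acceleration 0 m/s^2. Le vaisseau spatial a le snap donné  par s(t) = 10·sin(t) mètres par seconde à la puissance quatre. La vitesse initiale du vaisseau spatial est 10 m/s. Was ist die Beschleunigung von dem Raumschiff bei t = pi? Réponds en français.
En partant du snap s(t) = 10·sin(t), nous prenons 2 intégrales. En intégrant le snap et en utilisant la condition initiale j(0) = -10, nous obtenons j(t) = -10·cos(t). En prenant ∫j(t)dt et en appliquant a(0) = 0, nous trouvons a(t) = -10·sin(t). De l'équation de l'accélération a(t) = -10·sin(t), nous substituons t = pi pour obtenir a = 0.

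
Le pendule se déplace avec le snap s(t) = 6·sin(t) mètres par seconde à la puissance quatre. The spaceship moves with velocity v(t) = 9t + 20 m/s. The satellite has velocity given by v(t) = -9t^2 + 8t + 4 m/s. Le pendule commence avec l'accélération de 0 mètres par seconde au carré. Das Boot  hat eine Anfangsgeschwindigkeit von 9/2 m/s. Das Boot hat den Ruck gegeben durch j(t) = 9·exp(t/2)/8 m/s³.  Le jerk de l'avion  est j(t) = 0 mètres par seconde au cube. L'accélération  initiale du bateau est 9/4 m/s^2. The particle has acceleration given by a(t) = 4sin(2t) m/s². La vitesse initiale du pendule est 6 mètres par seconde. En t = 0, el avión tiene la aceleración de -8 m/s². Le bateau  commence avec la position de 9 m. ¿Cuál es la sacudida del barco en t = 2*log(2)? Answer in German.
Wir haben den Ruck j(t) = 9·exp(t/2)/8. Durch Einsetzen von t = 2*log(2): j(2*log(2)) = 9/4.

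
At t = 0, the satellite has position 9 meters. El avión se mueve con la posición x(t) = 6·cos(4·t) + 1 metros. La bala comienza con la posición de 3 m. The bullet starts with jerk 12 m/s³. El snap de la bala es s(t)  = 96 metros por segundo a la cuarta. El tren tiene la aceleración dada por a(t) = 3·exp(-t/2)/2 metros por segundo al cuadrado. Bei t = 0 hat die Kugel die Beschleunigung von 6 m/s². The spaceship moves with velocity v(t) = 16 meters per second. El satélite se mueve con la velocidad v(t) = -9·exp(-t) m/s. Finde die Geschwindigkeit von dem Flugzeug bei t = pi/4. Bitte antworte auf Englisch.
Starting from position x(t) = 6·cos(4·t) + 1, we take 1 derivative. The derivative of position gives velocity: v(t) = -24·sin(4·t). From the given velocity equation v(t) = -24·sin(4·t), we substitute t = pi/4 to get v = 0.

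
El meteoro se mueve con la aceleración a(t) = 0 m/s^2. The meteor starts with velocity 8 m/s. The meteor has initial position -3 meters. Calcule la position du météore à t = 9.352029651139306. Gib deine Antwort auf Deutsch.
Um dies zu lösen, müssen wir 2 Stammfunktionen unserer Gleichung für die Beschleunigung a(t) = 0 finden. Durch Integration von der Beschleunigung und Verwendung der Anfangsbedingung v(0) = 8, erhalten wir v(t) = 8. Das Integral von der Geschwindigkeit, mit x(0) = -3, ergibt die Position: x(t) = 8·t - 3. Mit x(t) = 8·t - 3 und Einsetzen von t = 9.352029651139306, finden wir x = 71.8162372091144.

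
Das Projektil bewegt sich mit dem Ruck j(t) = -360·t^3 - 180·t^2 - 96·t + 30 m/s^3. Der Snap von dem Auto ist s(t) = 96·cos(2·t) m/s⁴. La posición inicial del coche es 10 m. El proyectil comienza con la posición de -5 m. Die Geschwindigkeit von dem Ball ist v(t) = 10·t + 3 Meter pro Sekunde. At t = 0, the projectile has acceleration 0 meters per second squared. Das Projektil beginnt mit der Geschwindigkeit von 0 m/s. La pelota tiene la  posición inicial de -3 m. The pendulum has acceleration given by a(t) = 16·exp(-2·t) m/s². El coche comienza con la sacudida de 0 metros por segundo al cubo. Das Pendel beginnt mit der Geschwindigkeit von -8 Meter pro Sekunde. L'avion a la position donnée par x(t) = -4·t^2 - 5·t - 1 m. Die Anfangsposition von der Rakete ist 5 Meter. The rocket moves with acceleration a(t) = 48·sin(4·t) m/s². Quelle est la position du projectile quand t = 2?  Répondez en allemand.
Wir müssen unsere Gleichung für den Ruck j(t) = -360·t^3 - 180·t^2 - 96·t + 30 3-mal integrieren. Das Integral von dem Ruck ist die Beschleunigung. Mit a(0) = 0 erhalten wir a(t) = 6·t·(-15·t^3 - 10·t^2 - 8·t + 5). Die Stammfunktion von der Beschleunigung ist die Geschwindigkeit. Mit v(0) = 0 erhalten wir v(t) = t^2·(-18·t^3 - 15·t^2 - 16·t + 15). Das Integral von der Geschwindigkeit ist die Position. Mit x(0) = -5 erhalten wir x(t) = -3·t^6 - 3·t^5 - 4·t^4 + 5·t^3 - 5. Mit x(t) = -3·t^6 - 3·t^5 - 4·t^4 + 5·t^3 - 5 und Einsetzen von t = 2, finden wir x = -317.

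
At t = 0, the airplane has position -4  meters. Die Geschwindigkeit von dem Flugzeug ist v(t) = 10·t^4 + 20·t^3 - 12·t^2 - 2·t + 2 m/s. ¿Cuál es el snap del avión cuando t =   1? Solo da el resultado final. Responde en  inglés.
The snap at t = 1 is s = 360.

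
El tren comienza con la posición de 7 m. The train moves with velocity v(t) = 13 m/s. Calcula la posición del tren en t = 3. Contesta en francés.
Nous devons intégrer notre équation de la vitesse v(t) = 13 1 fois. En prenant ∫v(t)dt et en appliquant x(0) = 7, nous trouvons x(t) = 13·t + 7. Nous avons la position x(t) = 13·t + 7. En substituant t = 3: x(3) = 46.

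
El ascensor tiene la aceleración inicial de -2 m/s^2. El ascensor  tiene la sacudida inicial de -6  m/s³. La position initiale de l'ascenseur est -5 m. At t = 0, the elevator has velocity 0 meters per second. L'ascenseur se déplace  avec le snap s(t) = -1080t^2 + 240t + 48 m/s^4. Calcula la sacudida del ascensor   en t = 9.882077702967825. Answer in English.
We need to integrate our snap equation s(t) = -1080·t^2 + 240·t + 48 1 time. Taking ∫s(t)dt and applying j(0) = -6, we find j(t) = -360·t^3 + 120·t^2 + 48·t - 6. From the given jerk equation j(t) = -360·t^3 + 120·t^2 + 48·t - 6, we substitute t = 9.882077702967825 to get j = -335226.987915568.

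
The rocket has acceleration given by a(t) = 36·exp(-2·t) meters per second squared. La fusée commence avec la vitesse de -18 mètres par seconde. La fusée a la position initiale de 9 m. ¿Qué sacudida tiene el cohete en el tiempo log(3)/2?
Debemos derivar nuestra ecuación de la aceleración a(t) = 36·exp(-2·t) 1 vez. La derivada de la aceleración da la sacudida: j(t) = -72·exp(-2·t). De la ecuación de la sacudida j(t) = -72·exp(-2·t), sustituimos t = log(3)/2 para obtener j = -24.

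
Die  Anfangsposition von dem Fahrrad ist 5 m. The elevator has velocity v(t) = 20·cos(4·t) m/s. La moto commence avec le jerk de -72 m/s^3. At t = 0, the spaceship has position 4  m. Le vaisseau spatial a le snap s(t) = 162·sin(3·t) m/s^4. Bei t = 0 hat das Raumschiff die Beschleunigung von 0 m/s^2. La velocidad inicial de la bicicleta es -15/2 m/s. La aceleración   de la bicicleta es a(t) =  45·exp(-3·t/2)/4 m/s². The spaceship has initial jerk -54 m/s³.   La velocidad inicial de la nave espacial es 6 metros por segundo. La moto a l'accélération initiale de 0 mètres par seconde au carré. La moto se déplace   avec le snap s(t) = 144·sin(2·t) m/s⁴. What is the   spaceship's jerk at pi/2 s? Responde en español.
Para resolver esto, necesitamos tomar 1 integral de nuestra ecuación del snap s(t) = 162·sin(3·t). La integral del snap, con j(0) = -54, da la sacudida: j(t) = -54·cos(3·t). De la ecuación de la sacudida j(t) = -54·cos(3·t), sustituimos t = pi/2 para obtener j = 0.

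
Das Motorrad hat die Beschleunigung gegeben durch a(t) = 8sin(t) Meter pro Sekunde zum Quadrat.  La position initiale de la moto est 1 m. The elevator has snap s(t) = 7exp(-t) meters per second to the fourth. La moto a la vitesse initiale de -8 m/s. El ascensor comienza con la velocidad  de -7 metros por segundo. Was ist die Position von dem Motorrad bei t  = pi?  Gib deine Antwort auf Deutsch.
Wir müssen die Stammfunktion unserer Gleichung für die Beschleunigung a(t) = 8·sin(t) 2-mal finden. Die Stammfunktion von der Beschleunigung, mit v(0) = -8, ergibt die Geschwindigkeit: v(t) = -8·cos(t). Die Stammfunktion von der Geschwindigkeit, mit x(0) = 1, ergibt die Position: x(t) = 1 - 8·sin(t). Aus der Gleichung für die Position x(t) = 1 - 8·sin(t), setzen wir t = pi ein und erhalten x = 1.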